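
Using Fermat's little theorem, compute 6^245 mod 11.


Fermat's little theorem: if p is prime and gcd(a,p)=1, then a^(p-1) ≡ 1 (mod p)
p = 11 is prime, gcd(6,11) = 1
Reduce exponent: 245 mod 10 = 5
So 6^245 ≡ 6^5 (mod 11)
6^5 mod 11 = 10

6^245 ≡ 10 (mod 11)


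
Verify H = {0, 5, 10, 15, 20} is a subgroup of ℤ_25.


Subgroup test for H = {0, 5, 10, 15, 20} in (ℤ_25, +):
(1) 0 ∈ H? Yes
(2) Closure: for all a,b ∈ H, (a+b) mod 25 ∈ H? Yes
(3) Inverses: for all a ∈ H, -a mod 25 ∈ H? Yes

Yes, H is a subgroup of ℤ_25


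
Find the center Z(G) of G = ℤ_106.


Z(G) = {g ∈ G | gx = xg for all x ∈ G}
ℤ_106 is abelian, so Z(G) = G

Z(ℤ_106) = ℤ_106


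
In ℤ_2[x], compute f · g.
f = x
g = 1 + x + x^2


Expand and collect like terms; reduce coefficients mod 2:
x^0: 0·1 = 0 ≡ 0 (mod 2)
x^1: 0·1 + 1·1 = 1 ≡ 1 (mod 2)
x^2: 0·1 + 1·1 = 1 ≡ 1 (mod 2)
x^3: 1·1 = 1 ≡ 1 (mod 2)
Result: x + x^2 + x^3

f · g = x + x^2 + x^3


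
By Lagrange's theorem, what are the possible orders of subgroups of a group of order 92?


Lagrange's theorem: |H| divides |G|
|G| = 92
Divisors of 92: 1, 2, 4, 23, 46, 92

Possible subgroup orders: {1, 2, 4, 23, 46, 92}


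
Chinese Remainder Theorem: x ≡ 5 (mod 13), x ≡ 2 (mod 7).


m₁ = 13, m₂ = 7, gcd = 1, so CRT applies. M = m₁·m₂ = 91
Let M₁ = M/m₁ = 7, M₂ = M/m₂ = 13
Find y₁ ≡ M₁⁻¹ (mod m₁): 7⁻¹ ≡ 2 (mod 13)
Find y₂ ≡ M₂⁻¹ (mod m₂): 13⁻¹ ≡ 6 (mod 7)
x = a₁·M₁·y₁ + a₂·M₂·y₂ = 5·7·2 + 2·13·6 = 226
Reduce mod 91: x ≡ 44
Check: 44 mod 13 = 5 ✓, 44 mod 7 = 2 ✓

x ≡ 44 (mod 91)


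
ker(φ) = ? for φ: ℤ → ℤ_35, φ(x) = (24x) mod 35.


Kernel = preimage of identity
ker(φ) = {x ∈ ℤ : 24x ≡ 0 (mod 35)}. gcd(24,35) = 1, so 24x ≡ 0 (mod 35) ⟺ x ≡ 0 (mod 35/1 = 35). Hence ker(φ) = 35ℤ

ker(φ) = 35ℤ


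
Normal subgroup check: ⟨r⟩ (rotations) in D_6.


H = ⟨r⟩ (rotations) in D_6
The rotation subgroup ⟨r⟩ has index 2 in D_6, so it is normal

Yes, normal subgroup


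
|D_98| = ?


|D_n| = 2n (n rotations and n reflections)
|D_98| = 2×98 = 196

|D_98| = 196


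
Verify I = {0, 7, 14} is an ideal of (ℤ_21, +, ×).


Check ideal conditions for I = {0, 7, 14} in ℤ_21:
(1) I is an additive subgroup? Yes
(2) For r ∈ ℤ_21 and a ∈ I: r·a ∈ I? Yes

Yes, I is an ideal of ℤ_21


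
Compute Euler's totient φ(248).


Factor n: 248 = 2^3 × 31
φ(n) = n · ∏(1 - 1/p) over distinct primes p | n
φ(248) = 248 · (1 - 1/2) · (1 - 1/31) = 120

φ(248) = 120


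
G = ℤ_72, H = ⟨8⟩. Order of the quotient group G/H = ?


|⟨8⟩| = n / gcd(8, 72) = 72 / 8 = 9
H is normal (ℤ_72 is abelian).
|G/H| = |G| / |H| = 72 / 9 = 8

|G/H| = 8


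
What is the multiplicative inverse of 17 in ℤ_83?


Use the extended Euclidean algorithm to write 1 = 17·s + 83·t; then s mod 83 is the inverse.
Euclidean algorithm:
  17 = 0·83 + 17
  83 = 4·17 + 15
  17 = 1·15 + 2
  15 = 7·2 + 1
  2 = 2·1 + 0
gcd(17,83) = 1
Back-substitution gives: 17·(-39) + 83·(8) = 1
So 17⁻¹ ≡ -39 ≡ 44 (mod 83)
Check: 17 × 44 = 748 ≡ 1 (mod 83) ✓

17⁻¹ ≡ 44 (mod 83)


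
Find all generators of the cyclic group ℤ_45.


g generates ℤ_n iff gcd(g,n) = 1
Prime factors of 45: 3, 5
Generators are g ∈ {1,...,44} not divisible by any of these primes.
Generators: {1, 2, 4, 7, 8, 11, 13, 14, 16, 17, 19, 22, 23, 26, 28, 29, 31, 32, 34, 37, 38, 41, 43, 44}
Number of generators = φ(45) = 24

Generators of ℤ_45 = {1, 2, 4, 7, 8, 11, 13, 14, 16, 17, 19, 22, 23, 26, 28, 29, 31, 32, 34, 37, 38, 41, 43, 44}


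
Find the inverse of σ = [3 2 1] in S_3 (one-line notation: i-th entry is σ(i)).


To find σ⁻¹, swap domain and range:
σ(1) = 3 → σ⁻¹(3) = 1
σ(2) = 2 → σ⁻¹(2) = 2
σ(3) = 1 → σ⁻¹(1) = 3

σ⁻¹ = [3 2 1]


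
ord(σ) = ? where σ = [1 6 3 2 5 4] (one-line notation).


Cycle decomposition: (2 6 4)
Cycle lengths: 3
Order = lcm(3) = 3

ord(σ) = 3


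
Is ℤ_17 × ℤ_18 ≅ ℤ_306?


Comparing ℤ_17 × ℤ_18 and ℤ_306:
gcd(17,18) = 1, so ℤ_17 × ℤ_18 ≅ ℤ_306 (CRT)

Yes, ℤ_17 × ℤ_18 ≅ ℤ_306


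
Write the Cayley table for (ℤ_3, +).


Elements: {0, 1, 2}
Operation: addition mod 3
Entry (a, b) = (a + b) mod 3

Cayley table:
  | 0 | 1 | 2
0 | 0 | 1 | 2
1 | 1 | 2 | 0
2 | 2 | 0 | 1


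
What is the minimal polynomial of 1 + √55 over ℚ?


Let α = 1 + √55. Then α - 1 = √55, so (α - 1)² = 55, giving α² - 2α - 54 = 0. Degree 2 and α ∉ ℚ, so this is the minimal polynomial.

Minimal polynomial: x² - 2x - 54


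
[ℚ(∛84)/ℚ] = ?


∛84 has minimal polynomial x³ - 84 (irreducible over ℚ since 84 is not a perfect cube)

[ℚ(∛84)/ℚ] = 3


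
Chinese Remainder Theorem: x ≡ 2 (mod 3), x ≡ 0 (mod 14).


m₁ = 3, m₂ = 14, gcd = 1, so CRT applies. M = m₁·m₂ = 42
Let M₁ = M/m₁ = 14, M₂ = M/m₂ = 3
Find y₁ ≡ M₁⁻¹ (mod m₁): 14⁻¹ ≡ 2 (mod 3)
Find y₂ ≡ M₂⁻¹ (mod m₂): 3⁻¹ ≡ 5 (mod 14)
x = a₁·M₁·y₁ + a₂·M₂·y₂ = 2·14·2 + 0·3·5 = 56
Reduce mod 42: x ≡ 14
Check: 14 mod 3 = 2 ✓, 14 mod 14 = 0 ✓

x ≡ 14 (mod 42)


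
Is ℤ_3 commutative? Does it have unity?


ℤ_3 is a commutative ring with unity 1; 3 is prime, so ℤ_3 is a field (hence an integral domain)
Commutative: Yes
Integral domain: Yes
Has unity: Yes

ℤ_3: Commutative=Yes, Unity=Yes


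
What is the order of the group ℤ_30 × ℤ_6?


|A × B| = |A| · |B|
|ℤ_30 × ℤ_6| = 30 × 6 = 180

|ℤ_30 × ℤ_6| = 180


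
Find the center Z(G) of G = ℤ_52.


Z(G) = {g ∈ G | gx = xg for all x ∈ G}
ℤ_52 is abelian, so Z(G) = G

Z(ℤ_52) = ℤ_52


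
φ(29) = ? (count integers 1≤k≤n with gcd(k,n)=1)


φ(n) = count of k ∈ {1,...,n} with gcd(k,n)=1
Coprimes to 29: {1, 2, 3, 4, 5, 6, 7, 8, 9, 10, 11, 12, 13, 14, 15, 16, 17, 18, 19, 20, 21, 22, 23, 24, 25, 26, 27, 28}
Count: 28

φ(29) = 28


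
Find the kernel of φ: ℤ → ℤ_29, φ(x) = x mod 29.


Kernel = preimage of identity
ker(φ) = {x ∈ ℤ : x ≡ 0 (mod 29)} = 29ℤ = {0, ±29, ±58, ...}

ker(φ) = 29ℤ


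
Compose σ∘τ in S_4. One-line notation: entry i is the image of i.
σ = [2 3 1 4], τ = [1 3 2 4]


σ∘τ: apply τ first, then σ
1 →τ 1 →σ 2
2 →τ 3 →σ 1
3 →τ 2 →σ 3
4 →τ 4 →σ 4

σ∘τ = [2 1 3 4]


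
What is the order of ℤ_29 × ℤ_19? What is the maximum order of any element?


|ℤ_29 × ℤ_19| = 29 × 19 = 551
Max element order = lcm(29,19) = 551
Cyclic? Yes (gcd=1)

|ℤ_29×ℤ_19| = 551, max element order = 551


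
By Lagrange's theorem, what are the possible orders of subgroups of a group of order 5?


Lagrange's theorem: |H| divides |G|
|G| = 5
Divisors of 5: 1, 5

Possible subgroup orders: {1, 5}


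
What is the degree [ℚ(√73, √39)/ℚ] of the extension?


[ℚ(√73,√39):ℚ] = [ℚ(√73,√39):ℚ(√73)]·[ℚ(√73):ℚ] = 2·2 = 4

[ℚ(√73, √39)/ℚ] = 4


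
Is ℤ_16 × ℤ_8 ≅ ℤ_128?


Comparing ℤ_16 × ℤ_8 and ℤ_128:
gcd(16,8) = 8 ≠ 1. Max element order in ℤ_16×ℤ_8 is lcm(16,8) = 16 < 128, so it has no element of order 128

No, ℤ_16 × ℤ_8 ≇ ℤ_128


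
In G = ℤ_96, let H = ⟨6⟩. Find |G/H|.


|⟨6⟩| = n / gcd(6, 96) = 96 / 6 = 16
H is normal (ℤ_96 is abelian).
|G/H| = |G| / |H| = 96 / 16 = 6

|G/H| = 6


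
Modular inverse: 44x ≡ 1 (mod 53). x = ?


Use the extended Euclidean algorithm to write 1 = 44·s + 53·t; then s mod 53 is the inverse.
Euclidean algorithm:
  44 = 0·53 + 44
  53 = 1·44 + 9
  44 = 4·9 + 8
  9 = 1·8 + 1
  8 = 8·1 + 0
gcd(44,53) = 1
Back-substitution gives: 44·(-6) + 53·(5) = 1
So 44⁻¹ ≡ -6 ≡ 47 (mod 53)
Check: 44 × 47 = 2068 ≡ 1 (mod 53) ✓

44⁻¹ ≡ 47 (mod 53)


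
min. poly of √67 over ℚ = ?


√67 satisfies x² - 67 = 0, irreducible over ℚ since 67 is squarefree

Minimal polynomial: x² - 67


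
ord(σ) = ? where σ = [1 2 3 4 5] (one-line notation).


Cycle decomposition: identity (all elements fixed)
Order = 1 (identity has order 1)

ord(σ) = 1


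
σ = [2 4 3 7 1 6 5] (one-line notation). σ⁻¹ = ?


To find σ⁻¹, swap domain and range:
σ(1) = 2 → σ⁻¹(2) = 1
σ(2) = 4 → σ⁻¹(4) = 2
σ(3) = 3 → σ⁻¹(3) = 3
σ(4) = 7 → σ⁻¹(7) = 4
σ(5) = 1 → σ⁻¹(1) = 5
σ(6) = 6 → σ⁻¹(6) = 6
σ(7) = 5 → σ⁻¹(5) = 7

σ⁻¹ = [5 1 3 2 7 6 4]


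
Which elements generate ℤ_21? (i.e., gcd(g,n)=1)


g generates ℤ_n iff gcd(g,n) = 1
Prime factors of 21: 3, 7
Generators are g ∈ {1,...,20} not divisible by any of these primes.
Generators: {1, 2, 4, 5, 8, 10, 11, 13, 16, 17, 19, 20}
Number of generators = φ(21) = 12

Generators of ℤ_21 = {1, 2, 4, 5, 8, 10, 11, 13, 16, 17, 19, 20}


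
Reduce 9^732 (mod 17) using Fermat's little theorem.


Fermat's little theorem: if p is prime and gcd(a,p)=1, then a^(p-1) ≡ 1 (mod p)
p = 17 is prime, gcd(9,17) = 1
Reduce exponent: 732 mod 16 = 12
So 9^732 ≡ 9^12 (mod 17)
9^12 mod 17 = 16

9^732 ≡ 16 (mod 17)


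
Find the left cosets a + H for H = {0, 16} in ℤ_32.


H = {0, 16}, |H| = 2
Number of cosets = |G|/|H| = 32/2 = 16
0 + H = {0, 16}
1 + H = {1, 17}
2 + H = {2, 18}
3 + H = {3, 19}
4 + H = {4, 20}
5 + H = {5, 21}
6 + H = {6, 22}
7 + H = {7, 23}
8 + H = {8, 24}
9 + H = {9, 25}
10 + H = {10, 26}
11 + H = {11, 27}
12 + H = {12, 28}
13 + H = {13, 29}
14 + H = {14, 30}
15 + H = {15, 31}

Cosets: 0+H={0,16}; 1+H={1,17}; 2+H={2,18}; 3+H={3,19}; 4+H={4,20}; 5+H={5,21}; 6+H={6,22}; 7+H={7,23}; 8+H={8,24}; 9+H={9,25}; 10+H={10,26}; 11+H={11,27}; 12+H={12,28}; 13+H={13,29}; 14+H={14,30}; 15+H={15,31}


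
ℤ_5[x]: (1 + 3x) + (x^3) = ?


Add coefficients mod 5:
x^0: 1 + 0 = 1 (mod 5)
x^1: 3 + 0 = 3 (mod 5)
x^2: 0 + 0 = 0 (mod 5)
x^3: 0 + 1 = 1 (mod 5)
Result: 1 + 3x + x^3

f + g = 1 + 3x + x^3


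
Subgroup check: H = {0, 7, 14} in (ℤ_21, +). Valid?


Subgroup test for H = {0, 7, 14} in (ℤ_21, +):
(1) 0 ∈ H? Yes
(2) Closure: for all a,b ∈ H, (a+b) mod 21 ∈ H? Yes
(3) Inverses: for all a ∈ H, -a mod 21 ∈ H? Yes

Yes, H is a subgroup of ℤ_21


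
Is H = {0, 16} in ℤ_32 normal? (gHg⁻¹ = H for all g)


H = {0, 16} in ℤ_32
ℤ_32 is abelian; every subgroup of an abelian group is normal

Yes, normal subgroup


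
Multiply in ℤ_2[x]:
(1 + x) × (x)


Expand and collect like terms; reduce coefficients mod 2:
x^0: 1·0 = 0 ≡ 0 (mod 2)
x^1: 1·1 + 1·0 = 1 ≡ 1 (mod 2)
x^2: 1·1 = 1 ≡ 1 (mod 2)
Result: x + x^2

f · g = x + x^2


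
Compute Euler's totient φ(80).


Factor n: 80 = 2^4 × 5
φ(n) = n · ∏(1 - 1/p) over distinct primes p | n
φ(80) = 80 · (1 - 1/2) · (1 - 1/5) = 32

φ(80) = 32


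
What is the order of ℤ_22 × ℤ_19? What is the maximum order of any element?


|ℤ_22 × ℤ_19| = 22 × 19 = 418
Max element order = lcm(22,19) = 418
Cyclic? Yes (gcd=1)

|ℤ_22×ℤ_19| = 418, max element order = 418


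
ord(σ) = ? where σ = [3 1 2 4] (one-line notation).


Cycle decomposition: (1 3 2)
Cycle lengths: 3
Order = lcm(3) = 3

ord(σ) = 3


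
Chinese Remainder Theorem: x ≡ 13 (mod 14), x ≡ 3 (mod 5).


m₁ = 14, m₂ = 5, gcd = 1, so CRT applies. M = m₁·m₂ = 70
Let M₁ = M/m₁ = 5, M₂ = M/m₂ = 14
Find y₁ ≡ M₁⁻¹ (mod m₁): 5⁻¹ ≡ 3 (mod 14)
Find y₂ ≡ M₂⁻¹ (mod m₂): 14⁻¹ ≡ 4 (mod 5)
x = a₁·M₁·y₁ + a₂·M₂·y₂ = 13·5·3 + 3·14·4 = 363
Reduce mod 70: x ≡ 13
Check: 13 mod 14 = 13 ✓, 13 mod 5 = 3 ✓

x ≡ 13 (mod 70)


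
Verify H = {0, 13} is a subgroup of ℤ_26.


Subgroup test for H = {0, 13} in (ℤ_26, +):
(1) 0 ∈ H? Yes
(2) Closure: for all a,b ∈ H, (a+b) mod 26 ∈ H? Yes
(3) Inverses: for all a ∈ H, -a mod 26 ∈ H? Yes

Yes, H is a subgroup of ℤ_26


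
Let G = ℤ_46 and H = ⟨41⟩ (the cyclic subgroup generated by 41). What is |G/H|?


|⟨41⟩| = n / gcd(41, 46) = 46 / 1 = 46
H is normal (ℤ_46 is abelian).
|G/H| = |G| / |H| = 46 / 46 = 1

|G/H| = 1


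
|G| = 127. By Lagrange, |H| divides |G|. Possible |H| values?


Lagrange's theorem: |H| divides |G|
|G| = 127
Divisors of 127: 1, 127

Possible subgroup orders: {1, 127}


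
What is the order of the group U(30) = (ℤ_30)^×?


U(n) is the group of units mod n; |U(n)| = φ(n)
|U(30)| = φ(30) = 8

|U(30) = (ℤ_30)^×| = 8


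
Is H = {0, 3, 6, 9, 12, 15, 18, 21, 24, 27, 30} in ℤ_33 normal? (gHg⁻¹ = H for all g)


H = {0, 3, 6, 9, 12, 15, 18, 21, 24, 27, 30} in ℤ_33
ℤ_33 is abelian; every subgroup of an abelian group is normal

Yes, normal subgroup


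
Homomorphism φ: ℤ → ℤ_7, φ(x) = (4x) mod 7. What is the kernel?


Kernel = preimage of identity
ker(φ) = {x ∈ ℤ : 4x ≡ 0 (mod 7)}. gcd(4,7) = 1, so 4x ≡ 0 (mod 7) ⟺ x ≡ 0 (mod 7/1 = 7). Hence ker(φ) = 7ℤ

ker(φ) = 7ℤ


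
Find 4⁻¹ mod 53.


Use the extended Euclidean algorithm to write 1 = 4·s + 53·t; then s mod 53 is the inverse.
Euclidean algorithm:
  4 = 0·53 + 4
  53 = 13·4 + 1
  4 = 4·1 + 0
gcd(4,53) = 1
Back-substitution gives: 4·(-13) + 53·(1) = 1
So 4⁻¹ ≡ -13 ≡ 40 (mod 53)
Check: 4 × 40 = 160 ≡ 1 (mod 53) ✓

4⁻¹ ≡ 40 (mod 53)


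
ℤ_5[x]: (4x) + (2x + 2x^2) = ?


Add coefficients mod 5:
x^0: 0 + 0 = 0 (mod 5)
x^1: 4 + 2 = 1 (mod 5)
x^2: 0 + 2 = 2 (mod 5)
Result: x + 2x^2

f + g = x + 2x^2


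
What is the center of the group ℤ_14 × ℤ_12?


Z(G) = {g ∈ G | gx = xg for all x ∈ G}
Direct product of abelian groups is abelian, so Z(G) = G

Z(ℤ_14 × ℤ_12) = ℤ_14 × ℤ_12


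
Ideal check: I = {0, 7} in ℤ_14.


Check ideal conditions for I = {0, 7} in ℤ_14:
(1) I is an additive subgroup? Yes
(2) For r ∈ ℤ_14 and a ∈ I: r·a ∈ I? Yes

Yes, I is an ideal of ℤ_14


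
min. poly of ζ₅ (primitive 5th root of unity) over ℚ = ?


ζ₅ is a root of Φ₅(x) = x⁴ + x³ + x² + x + 1, irreducible over ℚ

Minimal polynomial: x⁴ + x³ + x² + x + 1


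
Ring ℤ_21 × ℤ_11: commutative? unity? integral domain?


Direct product ring; commutative with unity (1,1); but (1,0)·(0,1) = (0,0) gives zero divisors, so not an integral domain
Commutative: Yes
Integral domain: No
Has unity: Yes

ℤ_21 × ℤ_11: Commutative=Yes, Unity=Yes


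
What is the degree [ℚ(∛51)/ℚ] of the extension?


∛51 has minimal polynomial x³ - 51 (irreducible over ℚ since 51 is not a perfect cube)

[ℚ(∛51)/ℚ] = 3


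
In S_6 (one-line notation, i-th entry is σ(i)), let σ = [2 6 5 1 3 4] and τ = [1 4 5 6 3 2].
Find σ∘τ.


σ∘τ: apply τ first, then σ
1 →τ 1 →σ 2
2 →τ 4 →σ 1
3 →τ 5 →σ 3
4 →τ 6 →σ 4
5 →τ 3 →σ 5
6 →τ 2 →σ 6

σ∘τ = [2 1 3 4 5 6]


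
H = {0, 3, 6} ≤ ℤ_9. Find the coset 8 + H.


8 + H = {8 + h (mod 9) : h ∈ H}
8+0=8, 8+3=2, 8+6=5
8 + H = {2, 5, 8} = 2 + H

8 + H = {2, 5, 8}


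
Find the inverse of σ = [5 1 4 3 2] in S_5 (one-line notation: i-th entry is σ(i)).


To find σ⁻¹, swap domain and range:
σ(1) = 5 → σ⁻¹(5) = 1
σ(2) = 1 → σ⁻¹(1) = 2
σ(3) = 4 → σ⁻¹(4) = 3
σ(4) = 3 → σ⁻¹(3) = 4
σ(5) = 2 → σ⁻¹(2) = 5

σ⁻¹ = [2 5 4 3 1]


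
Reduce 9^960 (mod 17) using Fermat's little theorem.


Fermat's little theorem: if p is prime and gcd(a,p)=1, then a^(p-1) ≡ 1 (mod p)
p = 17 is prime, gcd(9,17) = 1
Reduce exponent: 960 mod 16 = 0
So 9^960 ≡ 9^0 (mod 17)
9^0 = 1

9^960 ≡ 1 (mod 17)


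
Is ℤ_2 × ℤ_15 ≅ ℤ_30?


Comparing ℤ_2 × ℤ_15 and ℤ_30:
gcd(2,15) = 1, so ℤ_2 × ℤ_15 ≅ ℤ_30 (CRT)

Yes, ℤ_2 × ℤ_15 ≅ ℤ_30


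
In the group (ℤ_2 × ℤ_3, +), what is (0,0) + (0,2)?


Operation: componentwise addition mod (2, 3)
(0,0) + (0,2) = ((a₁+b₁) mod 2, (a₂+b₂) mod 3) with a = (0,0), b = (0,2)

(0,0) + (0,2) = (0,2)


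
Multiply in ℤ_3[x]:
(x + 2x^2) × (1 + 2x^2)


Expand and collect like terms; reduce coefficients mod 3:
x^0: 0·1 = 0 ≡ 0 (mod 3)
x^1: 0·0 + 1·1 = 1 ≡ 1 (mod 3)
x^2: 0·2 + 1·0 + 2·1 = 2 ≡ 2 (mod 3)
x^3: 1·2 + 2·0 = 2 ≡ 2 (mod 3)
x^4: 2·2 = 4 ≡ 1 (mod 3)
Result: x + 2x^2 + 2x^3 + x^4

f · g = x + 2x^2 + 2x^3 + x^4


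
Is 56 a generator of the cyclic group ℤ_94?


g generates ℤ_n iff gcd(g, n) = 1
gcd(56, 94) = 2
Since gcd = 2 ≠ 1, ⟨56⟩ has order 47 < 94, so 56 is not a generator.

No, 56 does not generate ℤ_94


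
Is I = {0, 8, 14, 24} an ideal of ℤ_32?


Check ideal conditions for I = {0, 8, 14, 24} in ℤ_32:
(1) I is an additive subgroup? No
(2) For r ∈ ℤ_32 and a ∈ I: r·a ∈ I? No  [counterexample: r=2, a=8, r·a mod 32 = 16 ∉ I]

No, I is not an ideal of ℤ_32


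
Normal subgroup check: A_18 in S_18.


H = A_18 in S_18
A_18 has index 2 in S_18, and every subgroup of index 2 is normal

Yes, normal subgroup


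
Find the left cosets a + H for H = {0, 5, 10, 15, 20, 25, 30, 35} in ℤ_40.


H = {0, 5, 10, 15, 20, 25, 30, 35}, |H| = 8
Number of cosets = |G|/|H| = 40/8 = 5
0 + H = {0, 5, 10, 15, 20, 25, 30, 35}
1 + H = {1, 6, 11, 16, 21, 26, 31, 36}
2 + H = {2, 7, 12, 17, 22, 27, 32, 37}
3 + H = {3, 8, 13, 18, 23, 28, 33, 38}
4 + H = {4, 9, 14, 19, 24, 29, 34, 39}

Cosets: 0+H={0,5,10,15,20,25,30,35}; 1+H={1,6,11,16,21,26,31,36}; 2+H={2,7,12,17,22,27,32,37}; 3+H={3,8,13,18,23,28,33,38}; 4+H={4,9,14,19,24,29,34,39}


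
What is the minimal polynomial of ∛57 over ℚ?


∛57 satisfies x³ - 57 = 0, irreducible over ℚ (no rational root; 57 is not a perfect cube)

Minimal polynomial: x³ - 57


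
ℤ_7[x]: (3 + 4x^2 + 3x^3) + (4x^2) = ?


Add coefficients mod 7:
x^0: 3 + 0 = 3 (mod 7)
x^1: 0 + 0 = 0 (mod 7)
x^2: 4 + 4 = 1 (mod 7)
x^3: 3 + 0 = 3 (mod 7)
Result: 3 + x^2 + 3x^3

f + g = 3 + x^2 + 3x^3


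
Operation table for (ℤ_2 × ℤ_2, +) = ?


Elements: {(0,0), (0,1), (1,0), (1,1)}
Operation: componentwise addition mod (2, 2)
Entry (a, b) = ((a₁+b₁) mod 2, (a₂+b₂) mod 2)

Cayley table:
      | (0,0) | (0,1) | (1,0) | (1,1)
(0,0) | (0,0) | (0,1) | (1,0) | (1,1)
(0,1) | (0,1) | (0,0) | (1,1) | (1,0)
(1,0) | (1,0) | (1,1) | (0,0) | (0,1)
(1,1) | (1,1) | (1,0) | (0,1) | (0,0)


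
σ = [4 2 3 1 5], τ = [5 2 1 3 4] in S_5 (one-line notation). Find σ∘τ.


σ∘τ: apply τ first, then σ
1 →τ 5 →σ 5
2 →τ 2 →σ 2
3 →τ 1 →σ 4
4 →τ 3 →σ 3
5 →τ 4 →σ 1

σ∘τ = [5 2 4 3 1]


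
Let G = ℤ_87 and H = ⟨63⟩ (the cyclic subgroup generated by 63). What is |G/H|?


|⟨63⟩| = n / gcd(63, 87) = 87 / 3 = 29
H is normal (ℤ_87 is abelian).
|G/H| = |G| / |H| = 87 / 29 = 3

|G/H| = 3


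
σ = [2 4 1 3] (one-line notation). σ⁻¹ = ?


To find σ⁻¹, swap domain and range:
σ(1) = 2 → σ⁻¹(2) = 1
σ(2) = 4 → σ⁻¹(4) = 2
σ(3) = 1 → σ⁻¹(1) = 3
σ(4) = 3 → σ⁻¹(3) = 4

σ⁻¹ = [3 1 4 2]


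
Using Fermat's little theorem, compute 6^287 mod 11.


Fermat's little theorem: if p is prime and gcd(a,p)=1, then a^(p-1) ≡ 1 (mod p)
p = 11 is prime, gcd(6,11) = 1
Reduce exponent: 287 mod 10 = 7
So 6^287 ≡ 6^7 (mod 11)
6^7 mod 11 = 8

6^287 ≡ 8 (mod 11)


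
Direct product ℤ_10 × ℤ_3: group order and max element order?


|ℤ_10 × ℤ_3| = 10 × 3 = 30
Max element order = lcm(10,3) = 30
Cyclic? Yes (gcd=1)

|ℤ_10×ℤ_3| = 30, max element order = 30


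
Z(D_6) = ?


Z(G) = {g ∈ G | gx = xg for all x ∈ G}
For even n, Z(D_n) = {e, r^(n/2)}: the 180° rotation r^3 commutes with every reflection and rotation

Z(D_6) = {e, r^3}


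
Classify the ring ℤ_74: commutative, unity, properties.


ℤ_74 is a commutative ring with unity 1; 74 = 2×37 is composite, so 2·37 ≡ 0 gives zero divisors (not an integral domain)
Commutative: Yes
Integral domain: No
Has unity: Yes

ℤ_74: Commutative=Yes, Unity=Yes


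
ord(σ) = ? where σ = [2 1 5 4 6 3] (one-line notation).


Cycle decomposition: (1 2) (3 5 6)
Cycle lengths: 2, 3
Order = lcm(2, 3) = 6

ord(σ) = 6


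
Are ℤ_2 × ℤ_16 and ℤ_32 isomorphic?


Comparing ℤ_2 × ℤ_16 and ℤ_32:
gcd(2,16) = 2 ≠ 1. Max element order in ℤ_2×ℤ_16 is lcm(2,16) = 16 < 32, so it has no element of order 32

No, ℤ_2 × ℤ_16 ≇ ℤ_32


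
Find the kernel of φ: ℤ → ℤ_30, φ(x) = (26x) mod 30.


Kernel = preimage of identity
ker(φ) = {x ∈ ℤ : 26x ≡ 0 (mod 30)}. gcd(26,30) = 2, so 26x ≡ 0 (mod 30) ⟺ x ≡ 0 (mod 30/2 = 15). Hence ker(φ) = 15ℤ

ker(φ) = 15ℤ


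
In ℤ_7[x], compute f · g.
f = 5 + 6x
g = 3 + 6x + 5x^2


Expand and collect like terms; reduce coefficients mod 7:
x^0: 5·3 = 15 ≡ 1 (mod 7)
x^1: 5·6 + 6·3 = 48 ≡ 6 (mod 7)
x^2: 5·5 + 6·6 = 61 ≡ 5 (mod 7)
x^3: 6·5 = 30 ≡ 2 (mod 7)
Result: 1 + 6x + 5x^2 + 2x^3

f · g = 1 + 6x + 5x^2 + 2x^3


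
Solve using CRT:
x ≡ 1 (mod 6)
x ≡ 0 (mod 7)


m₁ = 6, m₂ = 7, gcd = 1, so CRT applies. M = m₁·m₂ = 42
Let M₁ = M/m₁ = 7, M₂ = M/m₂ = 6
Find y₁ ≡ M₁⁻¹ (mod m₁): 7⁻¹ ≡ 1 (mod 6)
Find y₂ ≡ M₂⁻¹ (mod m₂): 6⁻¹ ≡ 6 (mod 7)
x = a₁·M₁·y₁ + a₂·M₂·y₂ = 1·7·1 + 0·6·6 = 7
Reduce mod 42: x ≡ 7
Check: 7 mod 6 = 1 ✓, 7 mod 7 = 0 ✓

x ≡ 7 (mod 42)


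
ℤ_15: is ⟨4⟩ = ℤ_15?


g generates ℤ_n iff gcd(g, n) = 1
gcd(4, 15) = 1
Since gcd = 1, 4 is a generator.

Yes, 4 generates ℤ_15


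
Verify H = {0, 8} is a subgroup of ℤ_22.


Subgroup test for H = {0, 8} in (ℤ_22, +):
(1) 0 ∈ H? Yes
(2) Closure: for all a,b ∈ H, (a+b) mod 22 ∈ H? No  [counterexample: 8 + 8 = 16 ∉ H]
(3) Inverses: for all a ∈ H, -a mod 22 ∈ H? No

No, H is not a subgroup of ℤ_22


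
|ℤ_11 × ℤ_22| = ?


|A × B| = |A| · |B|
|ℤ_11 × ℤ_22| = 11 × 22 = 242

|ℤ_11 × ℤ_22| = 242


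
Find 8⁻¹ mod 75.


Use the extended Euclidean algorithm to write 1 = 8·s + 75·t; then s mod 75 is the inverse.
Euclidean algorithm:
  8 = 0·75 + 8
  75 = 9·8 + 3
  8 = 2·3 + 2
  3 = 1·2 + 1
  2 = 2·1 + 0
gcd(8,75) = 1
Back-substitution gives: 8·(-28) + 75·(3) = 1
So 8⁻¹ ≡ -28 ≡ 47 (mod 75)
Check: 8 × 47 = 376 ≡ 1 (mod 75) ✓

8⁻¹ ≡ 47 (mod 75)


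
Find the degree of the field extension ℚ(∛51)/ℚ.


∛51 has minimal polynomial x³ - 51 (irreducible over ℚ since 51 is not a perfect cube)

[ℚ(∛51)/ℚ] = 3


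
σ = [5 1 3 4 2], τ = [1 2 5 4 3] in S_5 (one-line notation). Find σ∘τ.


σ∘τ: apply τ first, then σ
1 →τ 1 →σ 5
2 →τ 2 →σ 1
3 →τ 5 →σ 2
4 →τ 4 →σ 4
5 →τ 3 →σ 3

σ∘τ = [5 1 2 4 3]


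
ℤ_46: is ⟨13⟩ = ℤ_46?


g generates ℤ_n iff gcd(g, n) = 1
gcd(13, 46) = 1
Since gcd = 1, 13 is a generator.

Yes, 13 generates ℤ_46


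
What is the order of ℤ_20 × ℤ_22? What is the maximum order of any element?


|ℤ_20 × ℤ_22| = 20 × 22 = 440
Max element order = lcm(20,22) = 220
Cyclic? No (gcd=2)

|ℤ_20×ℤ_22| = 440, max element order = 220


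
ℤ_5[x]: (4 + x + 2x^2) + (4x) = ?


Add coefficients mod 5:
x^0: 4 + 0 = 4 (mod 5)
x^1: 1 + 4 = 0 (mod 5)
x^2: 2 + 0 = 2 (mod 5)
Result: 4 + 2x^2

f + g = 4 + 2x^2


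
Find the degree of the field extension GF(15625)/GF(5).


GF(15625) = GF(5^6), so the extension degree is 6

[GF(15625)/GF(5)] = 6


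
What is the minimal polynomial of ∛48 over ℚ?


∛48 satisfies x³ - 48 = 0, irreducible over ℚ (no rational root; 48 is not a perfect cube)

Minimal polynomial: x³ - 48


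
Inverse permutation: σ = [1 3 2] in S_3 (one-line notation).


To find σ⁻¹, swap domain and range:
σ(1) = 1 → σ⁻¹(1) = 1
σ(2) = 3 → σ⁻¹(3) = 2
σ(3) = 2 → σ⁻¹(2) = 3

σ⁻¹ = [1 3 2]


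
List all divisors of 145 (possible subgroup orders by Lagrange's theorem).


Lagrange's theorem: |H| divides |G|
|G| = 145
Divisors of 145: 1, 5, 29, 145

Possible subgroup orders: {1, 5, 29, 145}


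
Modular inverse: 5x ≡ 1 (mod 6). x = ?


Use the extended Euclidean algorithm to write 1 = 5·s + 6·t; then s mod 6 is the inverse.
Euclidean algorithm:
  5 = 0·6 + 5
  6 = 1·5 + 1
  5 = 5·1 + 0
gcd(5,6) = 1
Back-substitution gives: 5·(-1) + 6·(1) = 1
So 5⁻¹ ≡ -1 ≡ 5 (mod 6)
Check: 5 × 5 = 25 ≡ 1 (mod 6) ✓

5⁻¹ ≡ 5 (mod 6)


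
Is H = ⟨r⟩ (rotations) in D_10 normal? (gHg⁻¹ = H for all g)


H = ⟨r⟩ (rotations) in D_10
The rotation subgroup ⟨r⟩ has index 2 in D_10, so it is normal

Yes, normal subgroup


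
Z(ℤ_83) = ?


Z(G) = {g ∈ G | gx = xg for all x ∈ G}
ℤ_83 is abelian, so Z(G) = G

Z(ℤ_83) = ℤ_83


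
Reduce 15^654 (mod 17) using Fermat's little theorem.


Fermat's little theorem: if p is prime and gcd(a,p)=1, then a^(p-1) ≡ 1 (mod p)
p = 17 is prime, gcd(15,17) = 1
Reduce exponent: 654 mod 16 = 14
So 15^654 ≡ 15^14 (mod 17)
15^14 mod 17 = 13

15^654 ≡ 13 (mod 17)


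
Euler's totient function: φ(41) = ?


Factor n: 41 = 41
φ(n) = n · ∏(1 - 1/p) over distinct primes p | n
φ(41) = 41 · (1 - 1/41) = 40

φ(41) = 40


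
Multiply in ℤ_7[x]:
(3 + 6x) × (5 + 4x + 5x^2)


Expand and collect like terms; reduce coefficients mod 7:
x^0: 3·5 = 15 ≡ 1 (mod 7)
x^1: 3·4 + 6·5 = 42 ≡ 0 (mod 7)
x^2: 3·5 + 6·4 = 39 ≡ 4 (mod 7)
x^3: 6·5 = 30 ≡ 2 (mod 7)
Result: 1 + 4x^2 + 2x^3

f · g = 1 + 4x^2 + 2x^3


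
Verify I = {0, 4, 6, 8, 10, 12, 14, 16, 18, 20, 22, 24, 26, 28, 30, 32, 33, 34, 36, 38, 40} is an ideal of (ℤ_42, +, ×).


Check ideal conditions for I = {0, 4, 6, 8, 10, 12, 14, 16, 18, 20, 22, 24, 26, 28, 30, 32, 33, 34, 36, 38, 40} in ℤ_42:
(1) I is an additive subgroup? No
(2) For r ∈ ℤ_42 and a ∈ I: r·a ∈ I? No  [counterexample: r=2, a=22, r·a mod 42 = 2 ∉ I]

No, I is not an ideal of ℤ_42


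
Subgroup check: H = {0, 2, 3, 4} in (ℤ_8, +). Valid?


Subgroup test for H = {0, 2, 3, 4} in (ℤ_8, +):
(1) 0 ∈ H? Yes
(2) Closure: for all a,b ∈ H, (a+b) mod 8 ∈ H? No  [counterexample: 2 + 3 = 5 ∉ H]
(3) Inverses: for all a ∈ H, -a mod 8 ∈ H? No

No, H is not a subgroup of ℤ_8


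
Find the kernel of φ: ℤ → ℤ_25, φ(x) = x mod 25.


Kernel = preimage of identity
ker(φ) = {x ∈ ℤ : x ≡ 0 (mod 25)} = 25ℤ = {0, ±25, ±50, ...}

ker(φ) = 25ℤ


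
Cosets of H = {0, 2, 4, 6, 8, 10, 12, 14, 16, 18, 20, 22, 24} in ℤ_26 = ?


H = {0, 2, 4, 6, 8, 10, 12, 14, 16, 18, 20, 22, 24}, |H| = 13
Number of cosets = |G|/|H| = 26/13 = 2
0 + H = {0, 2, 4, 6, 8, 10, 12, 14, 16, 18, 20, 22, 24}
1 + H = {1, 3, 5, 7, 9, 11, 13, 15, 17, 19, 21, 23, 25}

Cosets: 0+H={0,2,4,6,8,10,12,14,16,18,20,22,24}; 1+H={1,3,5,7,9,11,13,15,17,19,21,23,25}


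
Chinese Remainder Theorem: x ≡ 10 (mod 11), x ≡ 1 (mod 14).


m₁ = 11, m₂ = 14, gcd = 1, so CRT applies. M = m₁·m₂ = 154
Let M₁ = M/m₁ = 14, M₂ = M/m₂ = 11
Find y₁ ≡ M₁⁻¹ (mod m₁): 14⁻¹ ≡ 4 (mod 11)
Find y₂ ≡ M₂⁻¹ (mod m₂): 11⁻¹ ≡ 9 (mod 14)
x = a₁·M₁·y₁ + a₂·M₂·y₂ = 10·14·4 + 1·11·9 = 659
Reduce mod 154: x ≡ 43
Check: 43 mod 11 = 10 ✓, 43 mod 14 = 1 ✓

x ≡ 43 (mod 154)


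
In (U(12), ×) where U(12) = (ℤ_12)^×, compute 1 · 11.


Operation: multiplication mod 12
1 · 11 = (a × b) mod 12 with a = 1, b = 11

1 · 11 = 11


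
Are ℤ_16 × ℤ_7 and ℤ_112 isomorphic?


Comparing ℤ_16 × ℤ_7 and ℤ_112:
gcd(16,7) = 1, so ℤ_16 × ℤ_7 ≅ ℤ_112 (CRT)

Yes, ℤ_16 × ℤ_7 ≅ ℤ_112


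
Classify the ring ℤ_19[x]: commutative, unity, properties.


ℤ_19 is a field (n prime), so ℤ_19[x] is a commutative integral domain with unity
Commutative: Yes
Integral domain: Yes
Has unity: Yes

ℤ_19[x]: Commutative=Yes, Unity=Yes


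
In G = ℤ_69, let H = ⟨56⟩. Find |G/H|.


|⟨56⟩| = n / gcd(56, 69) = 69 / 1 = 69
H is normal (ℤ_69 is abelian).
|G/H| = |G| / |H| = 69 / 69 = 1

|G/H| = 1


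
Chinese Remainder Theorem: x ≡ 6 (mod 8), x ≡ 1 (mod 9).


m₁ = 8, m₂ = 9, gcd = 1, so CRT applies. M = m₁·m₂ = 72
Let M₁ = M/m₁ = 9, M₂ = M/m₂ = 8
Find y₁ ≡ M₁⁻¹ (mod m₁): 9⁻¹ ≡ 1 (mod 8)
Find y₂ ≡ M₂⁻¹ (mod m₂): 8⁻¹ ≡ 8 (mod 9)
x = a₁·M₁·y₁ + a₂·M₂·y₂ = 6·9·1 + 1·8·8 = 118
Reduce mod 72: x ≡ 46
Check: 46 mod 8 = 6 ✓, 46 mod 9 = 1 ✓

x ≡ 46 (mod 72)


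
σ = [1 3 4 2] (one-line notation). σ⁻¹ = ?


To find σ⁻¹, swap domain and range:
σ(1) = 1 → σ⁻¹(1) = 1
σ(2) = 3 → σ⁻¹(3) = 2
σ(3) = 4 → σ⁻¹(4) = 3
σ(4) = 2 → σ⁻¹(2) = 4

σ⁻¹ = [1 4 2 3]


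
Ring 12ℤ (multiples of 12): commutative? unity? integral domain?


12ℤ is a commutative ring under +,× but has no multiplicative identity (1 ∉ 12ℤ); it has no zero divisors, but without unity it is not an integral domain
Commutative: Yes
Integral domain: No
Has unity: No

12ℤ (multiples of 12): Commutative=Yes, Unity=No


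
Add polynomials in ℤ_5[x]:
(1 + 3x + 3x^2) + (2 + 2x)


Add coefficients mod 5:
x^0: 1 + 2 = 3 (mod 5)
x^1: 3 + 2 = 0 (mod 5)
x^2: 3 + 0 = 3 (mod 5)
Result: 3 + 3x^2

f + g = 3 + 3x^2


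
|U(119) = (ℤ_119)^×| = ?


U(n) is the group of units mod n; |U(n)| = φ(n)
|U(119)| = φ(119) = 96

|U(119) = (ℤ_119)^×| = 96


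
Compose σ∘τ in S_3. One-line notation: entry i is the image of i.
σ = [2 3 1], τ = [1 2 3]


σ∘τ: apply τ first, then σ
1 →τ 1 →σ 2
2 →τ 2 →σ 3
3 →τ 3 →σ 1

σ∘τ = [2 3 1]


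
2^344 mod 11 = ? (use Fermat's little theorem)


Fermat's little theorem: if p is prime and gcd(a,p)=1, then a^(p-1) ≡ 1 (mod p)
p = 11 is prime, gcd(2,11) = 1
Reduce exponent: 344 mod 10 = 4
So 2^344 ≡ 2^4 (mod 11)
2^4 mod 11 = 5

2^344 ≡ 5 (mod 11)


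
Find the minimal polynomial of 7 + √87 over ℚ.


Let α = 7 + √87. Then α - 7 = √87, so (α - 7)² = 87, giving α² - 14α - 38 = 0. Degree 2 and α ∉ ℚ, so this is the minimal polynomial.

Minimal polynomial: x² - 14x - 38


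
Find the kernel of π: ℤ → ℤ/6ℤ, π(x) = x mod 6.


Kernel = preimage of identity
ker(π) = multiples of 6 = 6ℤ

ker(π) = 6ℤ


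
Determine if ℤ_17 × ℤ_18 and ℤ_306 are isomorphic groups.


Comparing ℤ_17 × ℤ_18 and ℤ_306:
gcd(17,18) = 1, so ℤ_17 × ℤ_18 ≅ ℤ_306 (CRT)

Yes, ℤ_17 × ℤ_18 ≅ ℤ_306


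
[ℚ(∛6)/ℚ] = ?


∛6 has minimal polynomial x³ - 6 (irreducible over ℚ since 6 is not a perfect cube)

[ℚ(∛6)/ℚ] = 3


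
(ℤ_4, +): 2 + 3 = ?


Operation: addition mod 4
2 + 3 = (a + b) mod 4 with a = 2, b = 3

2 + 3 = 1


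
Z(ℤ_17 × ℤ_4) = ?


Z(G) = {g ∈ G | gx = xg for all x ∈ G}
Direct product of abelian groups is abelian, so Z(G) = G

Z(ℤ_17 × ℤ_4) = ℤ_17 × ℤ_4


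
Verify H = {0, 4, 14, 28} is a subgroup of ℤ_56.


Subgroup test for H = {0, 4, 14, 28} in (ℤ_56, +):
(1) 0 ∈ H? Yes
(2) Closure: for all a,b ∈ H, (a+b) mod 56 ∈ H? No  [counterexample: 4 + 4 = 8 ∉ H]
(3) Inverses: for all a ∈ H, -a mod 56 ∈ H? No

No, H is not a subgroup of ℤ_56


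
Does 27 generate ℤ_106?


g generates ℤ_n iff gcd(g, n) = 1
gcd(27, 106) = 1
Since gcd = 1, 27 is a generator.

Yes, 27 generates ℤ_106


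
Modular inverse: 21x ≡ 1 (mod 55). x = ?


Use the extended Euclidean algorithm to write 1 = 21·s + 55·t; then s mod 55 is the inverse.
Euclidean algorithm:
  21 = 0·55 + 21
  55 = 2·21 + 13
  21 = 1·13 + 8
  13 = 1·8 + 5
  8 = 1·5 + 3
  5 = 1·3 + 2
  3 = 1·2 + 1
  2 = 2·1 + 0
gcd(21,55) = 1
Back-substitution gives: 21·(21) + 55·(-8) = 1
So 21⁻¹ ≡ 21 ≡ 21 (mod 55)
Check: 21 × 21 = 441 ≡ 1 (mod 55) ✓

21⁻¹ ≡ 21 (mod 55)


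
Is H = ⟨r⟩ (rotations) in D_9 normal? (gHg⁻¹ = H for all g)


H = ⟨r⟩ (rotations) in D_9
The rotation subgroup ⟨r⟩ has index 2 in D_9, so it is normal

Yes, normal subgroup


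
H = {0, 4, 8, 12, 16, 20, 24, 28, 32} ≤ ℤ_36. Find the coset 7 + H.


7 + H = {7 + h (mod 36) : h ∈ H}
7+0=7, 7+4=11, 7+8=15, 7+12=19, 7+16=23, 7+20=27, 7+24=31, 7+28=35, 7+32=3
7 + H = {3, 7, 11, 15, 19, 23, 27, 31, 35} = 3 + H

7 + H = {3, 7, 11, 15, 19, 23, 27, 31, 35}


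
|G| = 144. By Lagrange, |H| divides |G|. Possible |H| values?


Lagrange's theorem: |H| divides |G|
|G| = 144
Divisors of 144: 1, 2, 3, 4, 6, 8, 9, 12, 16, 18, 24, 36, 48, 72, 144

Possible subgroup orders: {1, 2, 3, 4, 6, 8, 9, 12, 16, 18, 24, 36, 48, 72, 144}


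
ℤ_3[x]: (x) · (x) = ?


Expand and collect like terms; reduce coefficients mod 3:
x^0: 0·0 = 0 ≡ 0 (mod 3)
x^1: 0·1 + 1·0 = 0 ≡ 0 (mod 3)
x^2: 1·1 = 1 ≡ 1 (mod 3)
Result: x^2

f · g = x^2


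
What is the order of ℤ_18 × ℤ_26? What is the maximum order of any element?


|ℤ_18 × ℤ_26| = 18 × 26 = 468
Max element order = lcm(18,26) = 234
Cyclic? No (gcd=2)

|ℤ_18×ℤ_26| = 468, max element order = 234


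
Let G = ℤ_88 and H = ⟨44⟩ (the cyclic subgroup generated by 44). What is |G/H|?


|⟨44⟩| = n / gcd(44, 88) = 88 / 44 = 2
H is normal (ℤ_88 is abelian).
|G/H| = |G| / |H| = 88 / 2 = 44

|G/H| = 44


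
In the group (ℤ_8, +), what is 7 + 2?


Operation: addition mod 8
7 + 2 = (a + b) mod 8 with a = 7, b = 2

7 + 2 = 1


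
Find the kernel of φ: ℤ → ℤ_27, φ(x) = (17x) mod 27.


Kernel = preimage of identity
ker(φ) = {x ∈ ℤ : 17x ≡ 0 (mod 27)}. gcd(17,27) = 1, so 17x ≡ 0 (mod 27) ⟺ x ≡ 0 (mod 27/1 = 27). Hence ker(φ) = 27ℤ

ker(φ) = 27ℤ


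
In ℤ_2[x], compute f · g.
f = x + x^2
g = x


Expand and collect like terms; reduce coefficients mod 2:
x^0: 0·0 = 0 ≡ 0 (mod 2)
x^1: 0·1 + 1·0 = 0 ≡ 0 (mod 2)
x^2: 1·1 + 1·0 = 1 ≡ 1 (mod 2)
x^3: 1·1 = 1 ≡ 1 (mod 2)
Result: x^2 + x^3

f · g = x^2 + x^3


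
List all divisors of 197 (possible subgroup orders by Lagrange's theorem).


Lagrange's theorem: |H| divides |G|
|G| = 197
Divisors of 197: 1, 197

Possible subgroup orders: {1, 197}


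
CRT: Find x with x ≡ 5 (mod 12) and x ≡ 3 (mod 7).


m₁ = 12, m₂ = 7, gcd = 1, so CRT applies. M = m₁·m₂ = 84
Let M₁ = M/m₁ = 7, M₂ = M/m₂ = 12
Find y₁ ≡ M₁⁻¹ (mod m₁): 7⁻¹ ≡ 7 (mod 12)
Find y₂ ≡ M₂⁻¹ (mod m₂): 12⁻¹ ≡ 3 (mod 7)
x = a₁·M₁·y₁ + a₂·M₂·y₂ = 5·7·7 + 3·12·3 = 353
Reduce mod 84: x ≡ 17
Check: 17 mod 12 = 5 ✓, 17 mod 7 = 3 ✓

x ≡ 17 (mod 84)


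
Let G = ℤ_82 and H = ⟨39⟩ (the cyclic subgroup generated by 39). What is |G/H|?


|⟨39⟩| = n / gcd(39, 82) = 82 / 1 = 82
H is normal (ℤ_82 is abelian).
|G/H| = |G| / |H| = 82 / 82 = 1

|G/H| = 1


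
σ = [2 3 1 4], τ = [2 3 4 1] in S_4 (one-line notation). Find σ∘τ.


σ∘τ: apply τ first, then σ
1 →τ 2 →σ 3
2 →τ 3 →σ 1
3 →τ 4 →σ 4
4 →τ 1 →σ 2

σ∘τ = [3 1 4 2]


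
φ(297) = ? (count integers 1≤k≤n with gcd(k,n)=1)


Factor n: 297 = 3^3 × 11
φ(n) = n · ∏(1 - 1/p) over distinct primes p | n
φ(297) = 297 · (1 - 1/3) · (1 - 1/11) = 180

φ(297) = 180


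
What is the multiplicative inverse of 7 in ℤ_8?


Use the extended Euclidean algorithm to write 1 = 7·s + 8·t; then s mod 8 is the inverse.
Euclidean algorithm:
  7 = 0·8 + 7
  8 = 1·7 + 1
  7 = 7·1 + 0
gcd(7,8) = 1
Back-substitution gives: 7·(-1) + 8·(1) = 1
So 7⁻¹ ≡ -1 ≡ 7 (mod 8)
Check: 7 × 7 = 49 ≡ 1 (mod 8) ✓

7⁻¹ ≡ 7 (mod 8)


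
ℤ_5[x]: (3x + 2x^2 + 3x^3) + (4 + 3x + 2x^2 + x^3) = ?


Add coefficients mod 5:
x^0: 0 + 4 = 4 (mod 5)
x^1: 3 + 3 = 1 (mod 5)
x^2: 2 + 2 = 4 (mod 5)
x^3: 3 + 1 = 4 (mod 5)
Result: 4 + x + 4x^2 + 4x^3

f + g = 4 + x + 4x^2 + 4x^3


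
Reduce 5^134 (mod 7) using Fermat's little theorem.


Fermat's little theorem: if p is prime and gcd(a,p)=1, then a^(p-1) ≡ 1 (mod p)
p = 7 is prime, gcd(5,7) = 1
Reduce exponent: 134 mod 6 = 2
So 5^134 ≡ 5^2 (mod 7)
5^2 mod 7 = 4

5^134 ≡ 4 (mod 7)


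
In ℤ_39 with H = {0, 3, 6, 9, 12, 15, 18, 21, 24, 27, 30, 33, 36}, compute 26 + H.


26 + H = {26 + h (mod 39) : h ∈ H}
26+0=26, 26+3=29, 26+6=32, 26+9=35, 26+12=38, 26+15=2, 26+18=5, 26+21=8, 26+24=11, 26+27=14, 26+30=17, 26+33=20, 26+36=23
26 + H = {2, 5, 8, 11, 14, 17, 20, 23, 26, 29, 32, 35, 38} = 2 + H

26 + H = {2, 5, 8, 11, 14, 17, 20, 23, 26, 29, 32, 35, 38}


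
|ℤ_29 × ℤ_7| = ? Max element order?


|ℤ_29 × ℤ_7| = 29 × 7 = 203
Max element order = lcm(29,7) = 203
Cyclic? Yes (gcd=1)

|ℤ_29×ℤ_7| = 203, max element order = 203


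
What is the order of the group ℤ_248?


ℤ_n has n elements.

|ℤ_248| = 248


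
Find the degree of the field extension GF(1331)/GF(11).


GF(1331) = GF(11^3), so the extension degree is 3

[GF(1331)/GF(11)] = 3


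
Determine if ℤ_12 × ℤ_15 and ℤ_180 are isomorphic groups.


Comparing ℤ_12 × ℤ_15 and ℤ_180:
gcd(12,15) = 3 ≠ 1. Max element order in ℤ_12×ℤ_15 is lcm(12,15) = 60 < 180, so it has no element of order 180

No, ℤ_12 × ℤ_15 ≇ ℤ_180


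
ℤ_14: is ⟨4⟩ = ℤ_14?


g generates ℤ_n iff gcd(g, n) = 1
gcd(4, 14) = 2
Since gcd = 2 ≠ 1, ⟨4⟩ has order 7 < 14, so 4 is not a generator.

No, 4 does not generate ℤ_14


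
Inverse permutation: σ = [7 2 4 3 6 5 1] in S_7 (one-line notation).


To find σ⁻¹, swap domain and range:
σ(1) = 7 → σ⁻¹(7) = 1
σ(2) = 2 → σ⁻¹(2) = 2
σ(3) = 4 → σ⁻¹(4) = 3
σ(4) = 3 → σ⁻¹(3) = 4
σ(5) = 6 → σ⁻¹(6) = 5
σ(6) = 5 → σ⁻¹(5) = 6
σ(7) = 1 → σ⁻¹(1) = 7

σ⁻¹ = [7 2 4 3 6 5 1]


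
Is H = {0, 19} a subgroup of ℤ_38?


Subgroup test for H = {0, 19} in (ℤ_38, +):
(1) 0 ∈ H? Yes
(2) Closure: for all a,b ∈ H, (a+b) mod 38 ∈ H? Yes
(3) Inverses: for all a ∈ H, -a mod 38 ∈ H? Yes

Yes, H is a subgroup of ℤ_38


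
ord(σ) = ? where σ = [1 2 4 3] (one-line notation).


Cycle decomposition: (3 4)
Cycle lengths: 2
Order = lcm(2) = 2

ord(σ) = 2


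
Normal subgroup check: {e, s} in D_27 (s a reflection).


H = {e, s} in D_27 (s a reflection)
r·s·r⁻¹ = sr⁻² ≠ s for n ≥ 3, so {e, s} is not closed under conjugation

No, not a normal subgroup


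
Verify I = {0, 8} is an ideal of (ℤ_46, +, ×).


Check ideal conditions for I = {0, 8} in ℤ_46:
(1) I is an additive subgroup? No
(2) For r ∈ ℤ_46 and a ∈ I: r·a ∈ I? No  [counterexample: r=2, a=8, r·a mod 46 = 16 ∉ I]

No, I is not an ideal of ℤ_46


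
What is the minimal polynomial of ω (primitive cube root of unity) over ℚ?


ω satisfies x² + x + 1 = 0 (the cyclotomic polynomial Φ₃)

Minimal polynomial: x² + x + 1


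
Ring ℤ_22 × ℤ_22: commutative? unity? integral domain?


Direct product ring; commutative with unity (1,1); but (1,0)·(0,1) = (0,0) gives zero divisors, so not an integral domain
Commutative: Yes
Integral domain: No
Has unity: Yes

ℤ_22 × ℤ_22: Commutative=Yes, Unity=Yes


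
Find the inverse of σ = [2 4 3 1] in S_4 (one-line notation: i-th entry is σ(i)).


To find σ⁻¹, swap domain and range:
σ(1) = 2 → σ⁻¹(2) = 1
σ(2) = 4 → σ⁻¹(4) = 2
σ(3) = 3 → σ⁻¹(3) = 3
σ(4) = 1 → σ⁻¹(1) = 4

σ⁻¹ = [4 1 3 2]


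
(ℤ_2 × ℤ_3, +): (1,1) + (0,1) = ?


Operation: componentwise addition mod (2, 3)
(1,1) + (0,1) = ((a₁+b₁) mod 2, (a₂+b₂) mod 3) with a = (1,1), b = (0,1)

(1,1) + (0,1) = (1,2)


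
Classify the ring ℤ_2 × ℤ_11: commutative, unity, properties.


Direct product ring; commutative with unity (1,1); but (1,0)·(0,1) = (0,0) gives zero divisors, so not an integral domain
Commutative: Yes
Integral domain: No
Has unity: Yes

ℤ_2 × ℤ_11: Commutative=Yes, Unity=Yes
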